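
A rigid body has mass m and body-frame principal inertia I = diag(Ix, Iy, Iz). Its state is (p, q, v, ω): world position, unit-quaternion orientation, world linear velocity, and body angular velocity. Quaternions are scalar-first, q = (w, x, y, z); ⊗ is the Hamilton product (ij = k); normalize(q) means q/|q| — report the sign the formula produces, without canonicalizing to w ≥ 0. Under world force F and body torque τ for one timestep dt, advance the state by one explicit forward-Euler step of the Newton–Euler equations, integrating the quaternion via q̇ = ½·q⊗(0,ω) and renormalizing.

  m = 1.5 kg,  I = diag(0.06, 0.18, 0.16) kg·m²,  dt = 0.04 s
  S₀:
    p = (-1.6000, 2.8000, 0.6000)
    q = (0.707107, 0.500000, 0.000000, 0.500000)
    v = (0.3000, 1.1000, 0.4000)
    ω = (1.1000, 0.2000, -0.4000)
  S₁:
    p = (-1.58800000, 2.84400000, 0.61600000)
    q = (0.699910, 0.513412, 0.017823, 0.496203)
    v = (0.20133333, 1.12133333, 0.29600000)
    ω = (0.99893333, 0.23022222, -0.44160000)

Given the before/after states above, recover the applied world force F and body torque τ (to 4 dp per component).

rate change Δω = (-0.10106667, 0.03022222, -0.04160000)
precession coupling = (0.0016, 0.0440, 0.0264)
applied torque τ = (-0.1500, 0.1800, -0.1400)
velocity change Δv = (-0.09866667, 0.02133333, -0.10400000)
m·(v₁−v₀)/dt = (-3.7000, 0.8000, -3.9000)

F = (-3.7000, 0.8000, -3.9000)
τ = (-0.1500, 0.1800, -0.1400)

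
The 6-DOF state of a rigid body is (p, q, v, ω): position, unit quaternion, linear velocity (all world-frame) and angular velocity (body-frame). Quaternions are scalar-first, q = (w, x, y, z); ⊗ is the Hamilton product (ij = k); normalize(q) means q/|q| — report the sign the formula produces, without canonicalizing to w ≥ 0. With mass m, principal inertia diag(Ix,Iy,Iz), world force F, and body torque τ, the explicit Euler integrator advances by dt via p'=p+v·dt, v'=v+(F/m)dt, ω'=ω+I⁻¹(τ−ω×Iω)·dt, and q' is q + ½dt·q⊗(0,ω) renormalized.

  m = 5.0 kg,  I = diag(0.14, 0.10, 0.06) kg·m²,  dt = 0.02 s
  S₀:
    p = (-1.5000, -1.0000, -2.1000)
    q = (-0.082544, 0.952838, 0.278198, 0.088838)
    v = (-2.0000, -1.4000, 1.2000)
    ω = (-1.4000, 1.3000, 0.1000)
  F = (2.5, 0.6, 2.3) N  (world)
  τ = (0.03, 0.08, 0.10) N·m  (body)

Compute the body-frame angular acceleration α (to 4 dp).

gyro term ω×Iω = (-0.0052, -0.0112, 0.0728)
angular accel α = (0.2514, 0.9120, 0.4533)

α = (0.2514, 0.9120, 0.4533)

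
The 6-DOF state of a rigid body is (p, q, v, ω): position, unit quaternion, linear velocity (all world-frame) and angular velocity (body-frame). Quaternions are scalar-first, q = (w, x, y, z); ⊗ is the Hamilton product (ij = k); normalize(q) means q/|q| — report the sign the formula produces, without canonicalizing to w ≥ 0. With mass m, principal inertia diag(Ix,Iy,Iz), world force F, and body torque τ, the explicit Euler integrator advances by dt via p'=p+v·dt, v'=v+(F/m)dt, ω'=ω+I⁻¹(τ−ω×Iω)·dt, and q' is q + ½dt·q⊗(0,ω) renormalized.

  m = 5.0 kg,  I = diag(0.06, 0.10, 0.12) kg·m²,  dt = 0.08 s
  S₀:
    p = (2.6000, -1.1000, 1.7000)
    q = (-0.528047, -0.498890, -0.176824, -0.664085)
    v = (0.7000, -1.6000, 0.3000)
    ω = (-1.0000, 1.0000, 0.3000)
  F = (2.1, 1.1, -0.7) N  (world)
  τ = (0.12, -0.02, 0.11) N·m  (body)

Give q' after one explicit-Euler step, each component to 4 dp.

q' = (-0.5321, -0.4526, -0.1651, -0.6963)

2q̇ = q⊗(0,ω) = (-0.1228405, 1.1390848, 0.2857050, -0.8341281)
updated quaternion q' = (-0.5321, -0.4526, -0.1651, -0.6963)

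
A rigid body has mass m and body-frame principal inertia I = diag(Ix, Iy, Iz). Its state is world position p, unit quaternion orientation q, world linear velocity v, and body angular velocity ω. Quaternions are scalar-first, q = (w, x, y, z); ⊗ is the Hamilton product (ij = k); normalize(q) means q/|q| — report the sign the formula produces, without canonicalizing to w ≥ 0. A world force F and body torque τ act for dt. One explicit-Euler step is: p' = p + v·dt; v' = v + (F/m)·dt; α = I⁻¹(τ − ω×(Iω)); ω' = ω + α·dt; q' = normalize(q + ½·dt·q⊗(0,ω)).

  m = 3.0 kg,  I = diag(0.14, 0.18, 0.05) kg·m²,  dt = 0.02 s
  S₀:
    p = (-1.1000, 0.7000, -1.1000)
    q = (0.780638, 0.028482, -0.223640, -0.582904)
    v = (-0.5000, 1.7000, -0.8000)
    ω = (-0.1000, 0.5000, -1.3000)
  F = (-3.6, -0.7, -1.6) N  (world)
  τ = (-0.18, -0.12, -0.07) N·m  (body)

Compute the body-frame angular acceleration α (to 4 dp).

precession coupling ω×(Iω) = (0.0845, 0.0117, -0.0020)
α = I⁻¹(τ − ω×Iω) = (-1.8893, -0.7317, -1.3600)

α = (-1.8893, -0.7317, -1.3600)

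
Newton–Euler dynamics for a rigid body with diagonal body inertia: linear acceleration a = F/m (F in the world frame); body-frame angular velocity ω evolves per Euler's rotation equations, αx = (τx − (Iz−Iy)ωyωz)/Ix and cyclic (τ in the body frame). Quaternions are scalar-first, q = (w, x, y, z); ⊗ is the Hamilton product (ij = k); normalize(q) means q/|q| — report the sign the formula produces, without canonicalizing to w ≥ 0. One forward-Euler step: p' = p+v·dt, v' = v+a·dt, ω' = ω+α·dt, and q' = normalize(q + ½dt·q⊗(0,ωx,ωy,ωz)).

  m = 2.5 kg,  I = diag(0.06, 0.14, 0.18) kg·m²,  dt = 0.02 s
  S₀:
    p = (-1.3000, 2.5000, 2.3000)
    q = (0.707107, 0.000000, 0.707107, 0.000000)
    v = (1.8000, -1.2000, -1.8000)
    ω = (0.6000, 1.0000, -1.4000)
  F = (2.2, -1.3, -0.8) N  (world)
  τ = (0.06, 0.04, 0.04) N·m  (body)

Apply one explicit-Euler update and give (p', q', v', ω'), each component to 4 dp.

linear accel F/m = (0.8800, -0.5200, -0.3200)
p + v·dt = (-1.2640, 2.4760, 2.2640)
v + (F/m)dt = (1.8176, -1.2104, -1.8064)
angular accel α = (1.9333, -0.4343, -0.0444)
ω' = ω + α·dt = (0.6387, 0.9913, -1.4009)
q⊗(0,ω) = (-0.7071070, -0.5656856, 0.7071070, -1.4142140)
q' = normalize(q + ½dt·q⊗(0,ω)) = (0.6999, -0.0057, 0.7141, -0.0141)

p' = (-1.2640, 2.4760, 2.2640)
q' = (0.6999, -0.0057, 0.7141, -0.0141)
v' = (1.8176, -1.2104, -1.8064)
ω' = (0.6387, 0.9913, -1.4009)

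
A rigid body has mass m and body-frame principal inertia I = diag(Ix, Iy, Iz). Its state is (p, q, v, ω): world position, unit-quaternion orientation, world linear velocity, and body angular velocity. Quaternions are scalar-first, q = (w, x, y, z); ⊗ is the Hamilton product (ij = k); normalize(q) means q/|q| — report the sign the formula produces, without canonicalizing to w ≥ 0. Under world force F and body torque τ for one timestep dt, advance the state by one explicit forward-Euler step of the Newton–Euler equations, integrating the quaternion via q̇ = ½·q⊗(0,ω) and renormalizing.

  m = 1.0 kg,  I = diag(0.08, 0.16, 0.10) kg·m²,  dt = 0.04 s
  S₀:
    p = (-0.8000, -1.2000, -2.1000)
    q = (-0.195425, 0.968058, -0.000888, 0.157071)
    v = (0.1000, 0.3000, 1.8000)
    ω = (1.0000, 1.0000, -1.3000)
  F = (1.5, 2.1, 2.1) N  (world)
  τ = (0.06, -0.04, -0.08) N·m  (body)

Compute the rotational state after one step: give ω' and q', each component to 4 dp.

gyro term ω×Iω = (0.0780, 0.0260, 0.0800)
(τ − ω×Iω)/I = (-0.2250, -0.4125, -1.6000)
ω + α·dt = (0.9910, 0.9835, -1.3640)
2q̇ = q⊗(0,ω) = (-0.7629777, -0.3513416, 1.2201214, 1.2229985)
q' = normalize(q + ½dt·q⊗(0,ω)) = (-0.2105, 0.9603, 0.0235, 0.1814)

ω' = (0.9910, 0.9835, -1.3640)
q' = (-0.2105, 0.9603, 0.0235, 0.1814)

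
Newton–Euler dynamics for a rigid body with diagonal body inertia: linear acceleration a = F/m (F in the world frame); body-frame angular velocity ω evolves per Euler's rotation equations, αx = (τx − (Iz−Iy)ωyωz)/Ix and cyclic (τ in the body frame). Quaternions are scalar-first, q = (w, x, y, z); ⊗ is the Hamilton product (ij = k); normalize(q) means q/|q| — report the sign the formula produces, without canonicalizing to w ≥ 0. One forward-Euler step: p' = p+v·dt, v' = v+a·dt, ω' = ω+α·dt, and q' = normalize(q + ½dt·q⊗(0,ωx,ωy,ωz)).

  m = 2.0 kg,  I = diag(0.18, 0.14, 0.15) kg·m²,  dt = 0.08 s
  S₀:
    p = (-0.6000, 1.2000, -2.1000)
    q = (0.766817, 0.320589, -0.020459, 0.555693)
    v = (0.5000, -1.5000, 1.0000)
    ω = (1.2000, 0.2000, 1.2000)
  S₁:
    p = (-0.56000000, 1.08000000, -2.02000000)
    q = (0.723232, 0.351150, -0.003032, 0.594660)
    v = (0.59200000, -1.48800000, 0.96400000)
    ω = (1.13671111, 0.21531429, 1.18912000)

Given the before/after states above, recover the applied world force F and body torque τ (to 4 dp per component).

F = (2.3000, 0.3000, -0.9000)
τ = (-0.1400, 0.0700, -0.0300)

Δω = ω₁−ω₀ = (-0.06328889, 0.01531429, -0.01088000)
ω₀×(Iω₀) = (0.0024, 0.0432, -0.0096)
applied torque τ = (-0.1400, 0.0700, -0.0300)
v₁ − v₀ = (0.09200000, 0.01200000, -0.03600000)
F = m·Δv/dt = (2.3000, 0.3000, -0.9000)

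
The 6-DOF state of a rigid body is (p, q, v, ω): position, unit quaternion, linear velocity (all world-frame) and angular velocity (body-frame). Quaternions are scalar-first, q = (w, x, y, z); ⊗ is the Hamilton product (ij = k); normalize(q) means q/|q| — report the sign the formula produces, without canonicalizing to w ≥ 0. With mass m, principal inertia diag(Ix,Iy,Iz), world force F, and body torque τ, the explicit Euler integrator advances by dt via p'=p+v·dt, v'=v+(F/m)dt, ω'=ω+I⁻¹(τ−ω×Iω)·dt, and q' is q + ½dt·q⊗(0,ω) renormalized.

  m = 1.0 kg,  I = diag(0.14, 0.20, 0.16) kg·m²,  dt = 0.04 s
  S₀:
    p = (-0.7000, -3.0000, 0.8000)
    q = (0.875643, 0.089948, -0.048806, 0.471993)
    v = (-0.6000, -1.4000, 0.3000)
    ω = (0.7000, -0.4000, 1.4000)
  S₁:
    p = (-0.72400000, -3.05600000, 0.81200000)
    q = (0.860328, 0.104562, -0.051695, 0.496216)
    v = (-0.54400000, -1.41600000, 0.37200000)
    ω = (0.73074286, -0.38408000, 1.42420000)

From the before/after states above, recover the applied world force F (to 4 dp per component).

F = (1.4000, -0.4000, 1.8000)

v₁ − v₀ = (0.05600000, -0.01600000, 0.07200000)
m·(v₁−v₀)/dt = (1.4000, -0.4000, 1.8000)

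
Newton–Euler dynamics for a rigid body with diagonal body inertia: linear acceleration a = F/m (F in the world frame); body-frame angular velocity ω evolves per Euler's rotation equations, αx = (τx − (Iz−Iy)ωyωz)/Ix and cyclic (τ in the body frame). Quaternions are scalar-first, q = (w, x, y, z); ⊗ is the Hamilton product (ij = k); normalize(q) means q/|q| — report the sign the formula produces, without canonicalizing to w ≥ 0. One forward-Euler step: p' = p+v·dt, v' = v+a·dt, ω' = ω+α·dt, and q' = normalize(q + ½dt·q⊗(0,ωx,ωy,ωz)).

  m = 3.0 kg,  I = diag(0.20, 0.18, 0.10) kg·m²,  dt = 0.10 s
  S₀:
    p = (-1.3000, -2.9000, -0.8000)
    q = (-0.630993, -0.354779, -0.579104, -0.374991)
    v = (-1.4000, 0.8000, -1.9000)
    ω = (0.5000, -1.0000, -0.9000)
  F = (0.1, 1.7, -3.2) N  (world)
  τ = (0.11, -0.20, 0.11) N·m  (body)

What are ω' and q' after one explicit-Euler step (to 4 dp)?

angular accel α = (0.9100, -0.8611, 1.0000)
new body rate ω' = (0.5910, -1.0861, -0.8000)
Hamilton product q⊗(0,ω) = (-0.7392064, -0.1692939, 0.1241964, 1.2122247)
updated quaternion q' = (-0.6662, -0.3623, -0.5714, -0.3136)

ω' = (0.5910, -1.0861, -0.8000)
q' = (-0.6662, -0.3623, -0.5714, -0.3136)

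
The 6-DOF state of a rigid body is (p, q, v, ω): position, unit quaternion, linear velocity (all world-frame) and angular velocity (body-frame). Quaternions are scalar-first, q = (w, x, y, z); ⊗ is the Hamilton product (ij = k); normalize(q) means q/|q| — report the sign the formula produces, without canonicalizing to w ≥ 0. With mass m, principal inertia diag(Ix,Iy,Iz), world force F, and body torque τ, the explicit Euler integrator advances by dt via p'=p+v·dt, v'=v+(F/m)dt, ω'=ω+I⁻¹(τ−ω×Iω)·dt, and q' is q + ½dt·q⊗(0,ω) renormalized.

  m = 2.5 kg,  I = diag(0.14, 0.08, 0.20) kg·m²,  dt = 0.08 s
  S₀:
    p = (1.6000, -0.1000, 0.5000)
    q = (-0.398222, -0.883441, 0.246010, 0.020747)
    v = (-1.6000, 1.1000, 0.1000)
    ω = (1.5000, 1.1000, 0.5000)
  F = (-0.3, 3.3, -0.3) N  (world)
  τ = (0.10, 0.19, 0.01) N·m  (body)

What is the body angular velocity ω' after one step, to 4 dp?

ω' = (1.5194, 1.3350, 0.5436)

gyro term ω×Iω = (0.0660, -0.0450, -0.0990)
α = I⁻¹(τ − ω×Iω) = (0.2429, 2.9375, 0.5450)
ω' = ω + α·dt = (1.5194, 1.3350, 0.5436)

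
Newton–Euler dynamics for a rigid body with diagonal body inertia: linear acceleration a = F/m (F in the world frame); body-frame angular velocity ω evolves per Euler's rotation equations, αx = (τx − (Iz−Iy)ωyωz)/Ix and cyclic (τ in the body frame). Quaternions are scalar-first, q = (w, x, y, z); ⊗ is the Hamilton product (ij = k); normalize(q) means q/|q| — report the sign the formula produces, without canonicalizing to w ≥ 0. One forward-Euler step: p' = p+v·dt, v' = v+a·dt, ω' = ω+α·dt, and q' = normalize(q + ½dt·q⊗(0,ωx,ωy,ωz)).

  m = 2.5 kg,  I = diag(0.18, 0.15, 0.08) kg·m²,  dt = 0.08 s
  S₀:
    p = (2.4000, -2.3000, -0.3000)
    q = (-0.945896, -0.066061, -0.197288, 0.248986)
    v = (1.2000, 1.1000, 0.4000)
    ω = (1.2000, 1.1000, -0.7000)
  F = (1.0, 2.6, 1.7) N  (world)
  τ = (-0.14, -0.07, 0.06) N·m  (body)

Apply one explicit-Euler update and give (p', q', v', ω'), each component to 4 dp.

linear accel F/m = (0.4000, 1.0400, 0.6800)
new position p' = (2.4960, -2.2120, -0.2680)
v' = v + a·dt = (1.2320, 1.1832, 0.4544)
gyro term ω×Iω = (0.0539, -0.0840, -0.0396)
(τ − ω×Iω)/I = (-1.0772, 0.0933, 1.2450)
ω' = ω + α·dt = (1.1138, 1.1075, -0.6004)
Hamilton product q⊗(0,ω) = (0.4705802, -1.2708582, -0.7879451, 0.8262057)
q + ½dt·q⊗(0,ω), renormalized = (-0.9248, -0.1166, -0.2282, 0.2813)

p' = (2.4960, -2.2120, -0.2680)
q' = (-0.9248, -0.1166, -0.2282, 0.2813)
v' = (1.2320, 1.1832, 0.4544)
ω' = (1.1138, 1.1075, -0.6004)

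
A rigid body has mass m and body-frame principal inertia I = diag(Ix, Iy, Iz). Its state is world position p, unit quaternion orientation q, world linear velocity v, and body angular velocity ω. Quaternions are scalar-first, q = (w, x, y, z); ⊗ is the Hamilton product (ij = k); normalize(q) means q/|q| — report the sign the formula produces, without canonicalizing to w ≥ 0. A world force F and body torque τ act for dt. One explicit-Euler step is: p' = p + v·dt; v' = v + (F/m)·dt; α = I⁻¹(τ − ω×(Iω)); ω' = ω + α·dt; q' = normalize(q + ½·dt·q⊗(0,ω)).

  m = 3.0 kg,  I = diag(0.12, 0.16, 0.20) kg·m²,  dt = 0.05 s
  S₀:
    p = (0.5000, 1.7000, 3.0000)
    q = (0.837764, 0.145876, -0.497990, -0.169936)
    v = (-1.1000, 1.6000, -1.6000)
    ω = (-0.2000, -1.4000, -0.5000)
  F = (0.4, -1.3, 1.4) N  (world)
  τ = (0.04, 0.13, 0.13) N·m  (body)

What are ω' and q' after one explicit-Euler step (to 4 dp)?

α = I⁻¹(τ − ω×Iω) = (0.1000, 0.8625, 0.5940)
new body rate ω' = (-0.1950, -1.3569, -0.4703)
q⊗(0,ω) = (-0.7529788, -0.1564682, -1.0659444, -0.7227064)
q + ½dt·q⊗(0,ω), renormalized = (0.8184, 0.1419, -0.5243, -0.1879)

ω' = (-0.1950, -1.3569, -0.4703)
q' = (0.8184, 0.1419, -0.5243, -0.1879)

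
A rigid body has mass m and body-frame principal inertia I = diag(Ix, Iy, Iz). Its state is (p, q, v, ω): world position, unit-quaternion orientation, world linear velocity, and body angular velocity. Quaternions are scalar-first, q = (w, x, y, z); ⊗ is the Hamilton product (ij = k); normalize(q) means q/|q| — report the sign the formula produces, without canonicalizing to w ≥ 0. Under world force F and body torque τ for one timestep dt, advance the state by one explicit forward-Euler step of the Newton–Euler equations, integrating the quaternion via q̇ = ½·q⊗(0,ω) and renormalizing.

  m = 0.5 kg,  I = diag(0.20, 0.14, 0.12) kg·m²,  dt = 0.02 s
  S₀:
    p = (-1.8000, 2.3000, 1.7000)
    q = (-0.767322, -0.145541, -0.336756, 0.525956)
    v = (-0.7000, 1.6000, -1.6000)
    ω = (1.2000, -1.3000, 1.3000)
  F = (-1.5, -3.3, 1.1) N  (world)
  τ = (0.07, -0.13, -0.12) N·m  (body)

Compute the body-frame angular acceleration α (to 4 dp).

α = (0.1810, -1.8200, -1.7800)

precession coupling ω×(Iω) = (0.0338, 0.1248, 0.0936)
angular accel α = (0.1810, -1.8200, -1.7800)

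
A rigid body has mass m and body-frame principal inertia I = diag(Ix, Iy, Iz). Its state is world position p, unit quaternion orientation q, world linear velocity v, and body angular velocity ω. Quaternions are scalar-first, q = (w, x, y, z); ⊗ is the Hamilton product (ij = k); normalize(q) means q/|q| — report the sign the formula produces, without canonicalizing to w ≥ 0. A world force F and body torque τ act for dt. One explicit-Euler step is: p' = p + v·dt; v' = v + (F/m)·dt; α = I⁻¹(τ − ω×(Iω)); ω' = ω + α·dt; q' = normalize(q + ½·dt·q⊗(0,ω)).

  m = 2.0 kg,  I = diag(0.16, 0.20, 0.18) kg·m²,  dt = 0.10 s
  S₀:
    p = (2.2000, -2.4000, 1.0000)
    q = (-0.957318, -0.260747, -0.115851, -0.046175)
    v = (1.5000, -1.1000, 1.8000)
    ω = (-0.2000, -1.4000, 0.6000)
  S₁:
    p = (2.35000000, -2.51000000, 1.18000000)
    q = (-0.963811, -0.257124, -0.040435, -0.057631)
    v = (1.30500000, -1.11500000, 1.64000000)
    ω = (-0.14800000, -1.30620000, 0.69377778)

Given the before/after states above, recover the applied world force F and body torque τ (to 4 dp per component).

F = (-3.9000, -0.3000, -3.2000)
τ = (0.1000, 0.1900, 0.1800)

ω₁ − ω₀ = (0.05200000, 0.09380000, 0.09377778)
applied torque τ = (0.1000, 0.1900, 0.1800)
v₁ − v₀ = (-0.19500000, -0.01500000, -0.16000000)
applied force F = (-3.9000, -0.3000, -3.2000)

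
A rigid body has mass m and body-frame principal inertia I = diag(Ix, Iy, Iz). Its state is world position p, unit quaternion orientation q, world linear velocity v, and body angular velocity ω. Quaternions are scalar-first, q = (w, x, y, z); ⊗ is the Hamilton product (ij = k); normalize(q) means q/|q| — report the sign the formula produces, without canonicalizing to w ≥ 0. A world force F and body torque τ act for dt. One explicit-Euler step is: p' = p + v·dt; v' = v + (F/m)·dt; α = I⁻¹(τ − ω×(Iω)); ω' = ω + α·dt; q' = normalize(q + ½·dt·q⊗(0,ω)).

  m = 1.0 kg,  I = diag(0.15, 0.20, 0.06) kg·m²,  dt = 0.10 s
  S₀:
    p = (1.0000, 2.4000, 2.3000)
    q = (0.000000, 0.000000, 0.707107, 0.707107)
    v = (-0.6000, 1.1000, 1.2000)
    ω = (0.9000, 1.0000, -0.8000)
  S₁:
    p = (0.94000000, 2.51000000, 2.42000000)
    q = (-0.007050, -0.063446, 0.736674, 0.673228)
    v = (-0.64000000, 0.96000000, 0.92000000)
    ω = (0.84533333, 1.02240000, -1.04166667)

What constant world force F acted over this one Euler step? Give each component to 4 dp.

v₁ − v₀ = (-0.04000000, -0.14000000, -0.28000000)
m·(v₁−v₀)/dt = (-0.4000, -1.4000, -2.8000)

F = (-0.4000, -1.4000, -2.8000)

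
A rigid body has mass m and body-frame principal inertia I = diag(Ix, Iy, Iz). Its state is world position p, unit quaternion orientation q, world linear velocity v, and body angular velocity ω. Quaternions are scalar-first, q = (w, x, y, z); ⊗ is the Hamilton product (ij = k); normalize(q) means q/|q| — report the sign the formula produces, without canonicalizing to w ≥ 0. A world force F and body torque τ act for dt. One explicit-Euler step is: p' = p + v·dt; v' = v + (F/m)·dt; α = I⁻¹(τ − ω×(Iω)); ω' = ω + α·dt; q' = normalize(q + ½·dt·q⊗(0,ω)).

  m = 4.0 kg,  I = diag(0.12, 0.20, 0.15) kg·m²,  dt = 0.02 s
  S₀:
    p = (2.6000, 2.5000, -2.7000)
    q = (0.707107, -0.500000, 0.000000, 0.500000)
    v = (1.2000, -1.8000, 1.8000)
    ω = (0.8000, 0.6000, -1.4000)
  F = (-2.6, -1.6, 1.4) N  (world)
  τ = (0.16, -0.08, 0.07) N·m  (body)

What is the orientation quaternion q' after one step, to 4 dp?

2q̇ = q⊗(0,ω) = (1.1000000, 0.2656856, 0.1242642, -1.2899498)
updated quaternion q' = (0.7180, -0.4973, 0.0012, 0.4870)

q' = (0.7180, -0.4973, 0.0012, 0.4870)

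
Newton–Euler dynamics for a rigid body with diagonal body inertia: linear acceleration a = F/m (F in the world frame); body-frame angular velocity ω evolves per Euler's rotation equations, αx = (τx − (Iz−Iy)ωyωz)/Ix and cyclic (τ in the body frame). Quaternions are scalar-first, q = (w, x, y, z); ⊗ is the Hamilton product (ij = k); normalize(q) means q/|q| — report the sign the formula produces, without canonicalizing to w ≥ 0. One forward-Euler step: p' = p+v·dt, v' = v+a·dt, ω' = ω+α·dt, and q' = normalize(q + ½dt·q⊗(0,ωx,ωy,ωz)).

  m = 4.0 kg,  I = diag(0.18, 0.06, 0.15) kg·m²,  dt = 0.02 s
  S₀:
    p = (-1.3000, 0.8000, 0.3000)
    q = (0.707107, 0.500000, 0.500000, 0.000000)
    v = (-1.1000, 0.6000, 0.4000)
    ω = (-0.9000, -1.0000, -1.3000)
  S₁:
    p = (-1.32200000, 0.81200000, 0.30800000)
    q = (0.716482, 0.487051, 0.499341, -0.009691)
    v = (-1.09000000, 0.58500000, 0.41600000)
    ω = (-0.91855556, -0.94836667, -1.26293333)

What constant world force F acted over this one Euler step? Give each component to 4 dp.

Δv = v₁−v₀ = (0.01000000, -0.01500000, 0.01600000)
m·(v₁−v₀)/dt = (2.0000, -3.0000, 3.2000)

F = (2.0000, -3.0000, 3.2000)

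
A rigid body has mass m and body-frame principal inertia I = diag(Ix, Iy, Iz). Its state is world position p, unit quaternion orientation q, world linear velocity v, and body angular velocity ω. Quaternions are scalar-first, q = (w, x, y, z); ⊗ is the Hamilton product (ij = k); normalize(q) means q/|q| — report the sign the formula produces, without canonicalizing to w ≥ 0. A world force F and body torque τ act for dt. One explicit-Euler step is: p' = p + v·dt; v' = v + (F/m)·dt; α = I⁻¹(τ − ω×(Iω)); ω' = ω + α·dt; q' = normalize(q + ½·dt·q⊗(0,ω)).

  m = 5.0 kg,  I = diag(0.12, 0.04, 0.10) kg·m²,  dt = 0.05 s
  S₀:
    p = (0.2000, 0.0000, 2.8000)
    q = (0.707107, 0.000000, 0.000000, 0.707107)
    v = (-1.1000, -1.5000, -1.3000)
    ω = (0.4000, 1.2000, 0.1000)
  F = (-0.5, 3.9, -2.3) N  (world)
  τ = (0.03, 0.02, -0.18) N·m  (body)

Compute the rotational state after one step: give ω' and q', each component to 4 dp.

ω' = (0.4095, 1.2240, 0.0292)
q' = (0.7050, -0.0141, 0.0283, 0.7085)

α = I⁻¹(τ − ω×Iω) = (0.1900, 0.4800, -1.4160)
ω' = ω + α·dt = (0.4095, 1.2240, 0.0292)
q⊗(0,ω) = (-0.0707107, -0.5656856, 1.1313712, 0.0707107)
q' = normalize(q + ½dt·q⊗(0,ω)) = (0.7050, -0.0141, 0.0283, 0.7085)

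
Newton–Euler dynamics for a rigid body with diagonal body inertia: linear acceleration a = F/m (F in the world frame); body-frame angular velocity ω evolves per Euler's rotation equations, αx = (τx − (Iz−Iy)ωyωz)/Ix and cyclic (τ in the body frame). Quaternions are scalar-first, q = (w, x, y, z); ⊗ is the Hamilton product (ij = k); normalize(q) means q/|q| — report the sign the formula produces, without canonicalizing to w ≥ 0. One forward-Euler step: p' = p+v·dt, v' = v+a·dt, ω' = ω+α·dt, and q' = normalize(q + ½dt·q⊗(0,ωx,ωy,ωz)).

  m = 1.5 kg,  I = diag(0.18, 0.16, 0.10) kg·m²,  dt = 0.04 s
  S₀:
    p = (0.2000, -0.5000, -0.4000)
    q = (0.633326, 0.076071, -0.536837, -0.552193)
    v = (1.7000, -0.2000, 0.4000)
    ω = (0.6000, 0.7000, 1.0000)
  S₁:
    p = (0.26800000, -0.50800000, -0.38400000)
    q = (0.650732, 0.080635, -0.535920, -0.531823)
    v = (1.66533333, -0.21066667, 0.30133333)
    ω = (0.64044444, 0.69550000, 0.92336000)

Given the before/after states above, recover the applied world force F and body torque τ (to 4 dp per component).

v₁ − v₀ = (-0.03466667, -0.01066667, -0.09866667)
m·(v₁−v₀)/dt = (-1.3000, -0.4000, -3.7000)
ω₁ − ω₀ = (0.04044444, -0.00450000, -0.07664000)
applied torque τ = (0.1400, 0.0300, -0.2000)

F = (-1.3000, -0.4000, -3.7000)
τ = (0.1400, 0.0300, -0.2000)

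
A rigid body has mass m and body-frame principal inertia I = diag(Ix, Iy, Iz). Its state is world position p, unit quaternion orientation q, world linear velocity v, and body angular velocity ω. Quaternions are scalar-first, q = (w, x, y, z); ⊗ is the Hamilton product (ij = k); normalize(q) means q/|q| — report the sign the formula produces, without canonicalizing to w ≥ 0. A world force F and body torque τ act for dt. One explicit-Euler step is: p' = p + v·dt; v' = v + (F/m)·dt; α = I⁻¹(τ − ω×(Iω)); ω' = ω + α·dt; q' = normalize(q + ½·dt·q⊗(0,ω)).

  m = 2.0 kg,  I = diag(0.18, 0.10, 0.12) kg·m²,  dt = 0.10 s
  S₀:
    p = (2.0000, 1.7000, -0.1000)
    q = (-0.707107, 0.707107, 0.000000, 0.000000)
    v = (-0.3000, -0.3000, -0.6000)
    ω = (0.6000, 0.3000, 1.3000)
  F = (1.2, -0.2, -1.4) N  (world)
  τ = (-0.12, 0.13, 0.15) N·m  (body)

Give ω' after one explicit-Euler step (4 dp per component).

precession coupling ω×(Iω) = (0.0078, 0.0468, -0.0144)
angular accel α = (-0.7100, 0.8320, 1.3700)
new body rate ω' = (0.5290, 0.3832, 1.4370)

ω' = (0.5290, 0.3832, 1.4370)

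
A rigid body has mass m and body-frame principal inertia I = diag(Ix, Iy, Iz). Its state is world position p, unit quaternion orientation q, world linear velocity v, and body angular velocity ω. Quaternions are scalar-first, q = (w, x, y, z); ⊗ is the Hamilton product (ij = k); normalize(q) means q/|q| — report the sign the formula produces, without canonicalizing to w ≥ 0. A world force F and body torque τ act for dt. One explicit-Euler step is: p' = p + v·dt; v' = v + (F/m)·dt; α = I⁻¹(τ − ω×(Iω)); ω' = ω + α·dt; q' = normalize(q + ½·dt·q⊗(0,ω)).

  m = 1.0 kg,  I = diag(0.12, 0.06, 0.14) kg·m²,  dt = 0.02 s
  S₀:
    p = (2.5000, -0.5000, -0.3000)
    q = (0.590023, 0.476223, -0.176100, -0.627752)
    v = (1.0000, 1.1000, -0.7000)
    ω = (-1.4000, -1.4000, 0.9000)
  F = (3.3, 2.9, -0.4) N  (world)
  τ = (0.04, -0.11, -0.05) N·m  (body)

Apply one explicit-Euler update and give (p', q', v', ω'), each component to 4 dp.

p' = (2.5200, -0.4780, -0.3140)
q' = (0.5997, 0.4575, -0.1798, -0.6314)
v' = (1.0660, 1.1580, -0.7080)
ω' = (-1.3765, -1.4451, 0.9097)

(τ − ω×Iω)/I = (1.1733, -2.2533, 0.4829)
ω' = ω + α·dt = (-1.3765, -1.4451, 0.9097)
Hamilton product q⊗(0,ω) = (0.9851490, -1.8633750, -0.3757801, -0.3822315)
q' = normalize(q + ½dt·q⊗(0,ω)) = (0.5997, 0.4575, -0.1798, -0.6314)
linear accel F/m = (3.3000, 2.9000, -0.4000)
new position p' = (2.5200, -0.4780, -0.3140)
v' = v + a·dt = (1.0660, 1.1580, -0.7080)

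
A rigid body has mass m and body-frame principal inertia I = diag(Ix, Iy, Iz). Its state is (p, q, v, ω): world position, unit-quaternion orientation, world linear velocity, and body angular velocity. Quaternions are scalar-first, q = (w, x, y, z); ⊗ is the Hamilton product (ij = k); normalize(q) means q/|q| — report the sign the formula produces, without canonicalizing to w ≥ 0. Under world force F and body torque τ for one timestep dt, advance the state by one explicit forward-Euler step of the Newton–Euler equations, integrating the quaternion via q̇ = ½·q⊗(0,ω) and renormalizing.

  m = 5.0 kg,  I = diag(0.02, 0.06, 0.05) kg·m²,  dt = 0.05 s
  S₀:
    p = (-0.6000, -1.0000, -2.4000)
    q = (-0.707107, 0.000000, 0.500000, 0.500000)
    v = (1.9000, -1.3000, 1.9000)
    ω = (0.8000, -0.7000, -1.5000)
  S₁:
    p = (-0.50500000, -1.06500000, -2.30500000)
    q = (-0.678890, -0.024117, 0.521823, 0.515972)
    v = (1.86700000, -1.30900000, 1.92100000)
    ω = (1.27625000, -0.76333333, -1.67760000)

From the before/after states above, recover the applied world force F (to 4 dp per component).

velocity change Δv = (-0.03300000, -0.00900000, 0.02100000)
m·(v₁−v₀)/dt = (-3.3000, -0.9000, 2.1000)

F = (-3.3000, -0.9000, 2.1000)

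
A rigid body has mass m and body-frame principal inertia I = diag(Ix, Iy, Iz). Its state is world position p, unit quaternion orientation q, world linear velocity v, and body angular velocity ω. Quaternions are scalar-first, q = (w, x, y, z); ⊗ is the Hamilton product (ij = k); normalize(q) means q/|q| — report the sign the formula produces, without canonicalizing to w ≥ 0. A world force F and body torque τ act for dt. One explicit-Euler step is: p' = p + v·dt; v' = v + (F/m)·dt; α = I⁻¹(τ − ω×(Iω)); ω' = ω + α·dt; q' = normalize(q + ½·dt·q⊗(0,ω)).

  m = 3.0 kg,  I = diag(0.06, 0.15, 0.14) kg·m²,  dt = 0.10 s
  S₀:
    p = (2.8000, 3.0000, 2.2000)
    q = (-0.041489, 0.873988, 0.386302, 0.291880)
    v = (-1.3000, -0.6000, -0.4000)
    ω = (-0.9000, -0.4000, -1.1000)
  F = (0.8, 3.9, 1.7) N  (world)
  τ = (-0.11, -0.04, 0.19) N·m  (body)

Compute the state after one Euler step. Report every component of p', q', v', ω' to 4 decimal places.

p' = (2.6700, 2.9400, 2.1600)
q' = (0.0216, 0.8581, 0.4209, 0.2933)
v' = (-1.2733, -0.4700, -0.3433)
ω' = (-1.0760, -0.3739, -0.9874)

gyro term ω×Iω = (-0.0044, -0.0792, 0.0324)
α = I⁻¹(τ − ω×Iω) = (-1.7600, 0.2613, 1.1257)
ω + α·dt = (-1.0760, -0.3739, -0.9874)
q⊗(0,ω) = (1.2621780, -0.2708401, 0.7152904, 0.0437145)
q + ½dt·q⊗(0,ω), renormalized = (0.0216, 0.8581, 0.4209, 0.2933)
p' = p + v·dt = (2.6700, 2.9400, 2.1600)
v' = v + a·dt = (-1.2733, -0.4700, -0.3433)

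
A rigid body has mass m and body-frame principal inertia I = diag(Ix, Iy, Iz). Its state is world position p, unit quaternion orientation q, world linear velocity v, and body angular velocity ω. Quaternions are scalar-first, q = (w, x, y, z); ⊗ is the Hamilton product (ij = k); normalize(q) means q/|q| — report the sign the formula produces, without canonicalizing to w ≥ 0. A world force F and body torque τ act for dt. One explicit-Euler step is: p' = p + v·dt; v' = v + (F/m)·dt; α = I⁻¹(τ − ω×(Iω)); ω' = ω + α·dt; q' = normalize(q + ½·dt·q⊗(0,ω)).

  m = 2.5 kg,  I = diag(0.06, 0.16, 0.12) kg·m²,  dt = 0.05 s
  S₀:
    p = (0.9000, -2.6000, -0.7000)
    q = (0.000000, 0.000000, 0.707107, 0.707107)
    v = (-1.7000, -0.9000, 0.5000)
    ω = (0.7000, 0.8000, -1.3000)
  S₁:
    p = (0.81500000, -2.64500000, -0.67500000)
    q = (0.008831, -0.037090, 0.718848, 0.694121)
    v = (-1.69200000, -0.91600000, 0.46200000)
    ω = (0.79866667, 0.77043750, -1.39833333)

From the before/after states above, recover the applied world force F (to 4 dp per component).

F = (0.4000, -0.8000, -1.9000)

Δv = v₁−v₀ = (0.00800000, -0.01600000, -0.03800000)
applied force F = (0.4000, -0.8000, -1.9000)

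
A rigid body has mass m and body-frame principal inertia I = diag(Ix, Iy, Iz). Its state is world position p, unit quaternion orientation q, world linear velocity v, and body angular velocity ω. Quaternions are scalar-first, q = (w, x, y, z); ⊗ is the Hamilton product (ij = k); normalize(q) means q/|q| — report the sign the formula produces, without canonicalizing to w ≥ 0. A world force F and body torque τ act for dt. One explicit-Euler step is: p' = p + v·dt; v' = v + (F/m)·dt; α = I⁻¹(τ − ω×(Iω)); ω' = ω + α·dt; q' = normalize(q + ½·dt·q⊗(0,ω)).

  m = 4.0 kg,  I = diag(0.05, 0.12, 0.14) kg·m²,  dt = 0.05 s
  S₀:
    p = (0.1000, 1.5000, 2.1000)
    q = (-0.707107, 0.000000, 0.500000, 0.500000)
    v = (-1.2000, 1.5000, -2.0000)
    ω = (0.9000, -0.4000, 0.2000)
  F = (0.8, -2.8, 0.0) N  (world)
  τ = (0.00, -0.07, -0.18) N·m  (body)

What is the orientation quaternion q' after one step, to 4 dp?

q⊗(0,ω) = (0.1000000, -0.3363963, 0.7328428, -0.5914214)
q' = normalize(q + ½dt·q⊗(0,ω)) = (-0.7044, -0.0084, 0.5182, 0.4851)

q' = (-0.7044, -0.0084, 0.5182, 0.4851)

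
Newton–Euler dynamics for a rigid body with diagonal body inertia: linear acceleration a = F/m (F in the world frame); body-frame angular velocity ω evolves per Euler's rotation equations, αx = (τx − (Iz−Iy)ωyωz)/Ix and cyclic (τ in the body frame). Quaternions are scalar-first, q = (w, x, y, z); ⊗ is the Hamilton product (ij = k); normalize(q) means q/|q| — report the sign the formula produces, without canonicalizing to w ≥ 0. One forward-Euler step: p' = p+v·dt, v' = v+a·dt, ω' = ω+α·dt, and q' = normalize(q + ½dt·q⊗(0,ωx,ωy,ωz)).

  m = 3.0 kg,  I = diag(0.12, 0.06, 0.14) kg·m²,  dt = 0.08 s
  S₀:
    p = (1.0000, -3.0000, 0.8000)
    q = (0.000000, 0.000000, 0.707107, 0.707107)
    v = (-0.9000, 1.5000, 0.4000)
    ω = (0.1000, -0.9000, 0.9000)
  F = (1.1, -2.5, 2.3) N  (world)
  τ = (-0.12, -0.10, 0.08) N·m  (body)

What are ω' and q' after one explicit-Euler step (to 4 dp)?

ω×(Iω) gyroscopic = (-0.0648, -0.0018, 0.0054)
α = I⁻¹(τ − ω×Iω) = (-0.4600, -1.6367, 0.5329)
new body rate ω' = (0.0632, -1.0309, 0.9426)
Hamilton product q⊗(0,ω) = (0.0000000, 1.2727926, 0.0707107, -0.0707107)
updated quaternion q' = (0.0000, 0.0508, 0.7090, 0.7034)

ω' = (0.0632, -1.0309, 0.9426)
q' = (0.0000, 0.0508, 0.7090, 0.7034)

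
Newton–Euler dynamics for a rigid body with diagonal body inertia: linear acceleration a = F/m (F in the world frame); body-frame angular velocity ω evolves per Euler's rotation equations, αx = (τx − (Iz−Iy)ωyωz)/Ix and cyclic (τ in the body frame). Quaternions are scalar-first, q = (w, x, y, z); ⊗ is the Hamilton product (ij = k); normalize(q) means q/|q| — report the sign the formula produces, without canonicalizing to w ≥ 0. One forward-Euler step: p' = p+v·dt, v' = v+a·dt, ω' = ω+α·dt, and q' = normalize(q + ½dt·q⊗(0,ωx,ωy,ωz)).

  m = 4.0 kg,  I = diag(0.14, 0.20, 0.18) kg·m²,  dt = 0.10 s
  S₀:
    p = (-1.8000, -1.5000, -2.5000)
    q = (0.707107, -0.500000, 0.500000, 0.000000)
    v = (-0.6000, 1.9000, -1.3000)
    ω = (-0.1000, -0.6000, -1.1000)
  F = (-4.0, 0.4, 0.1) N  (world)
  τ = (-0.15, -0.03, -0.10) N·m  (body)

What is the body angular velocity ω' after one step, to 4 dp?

ω' = (-0.1977, -0.6128, -1.1576)

gyro term ω×Iω = (-0.0132, -0.0044, 0.0036)
α = I⁻¹(τ − ω×Iω) = (-0.9771, -0.1280, -0.5756)
new body rate ω' = (-0.1977, -0.6128, -1.1576)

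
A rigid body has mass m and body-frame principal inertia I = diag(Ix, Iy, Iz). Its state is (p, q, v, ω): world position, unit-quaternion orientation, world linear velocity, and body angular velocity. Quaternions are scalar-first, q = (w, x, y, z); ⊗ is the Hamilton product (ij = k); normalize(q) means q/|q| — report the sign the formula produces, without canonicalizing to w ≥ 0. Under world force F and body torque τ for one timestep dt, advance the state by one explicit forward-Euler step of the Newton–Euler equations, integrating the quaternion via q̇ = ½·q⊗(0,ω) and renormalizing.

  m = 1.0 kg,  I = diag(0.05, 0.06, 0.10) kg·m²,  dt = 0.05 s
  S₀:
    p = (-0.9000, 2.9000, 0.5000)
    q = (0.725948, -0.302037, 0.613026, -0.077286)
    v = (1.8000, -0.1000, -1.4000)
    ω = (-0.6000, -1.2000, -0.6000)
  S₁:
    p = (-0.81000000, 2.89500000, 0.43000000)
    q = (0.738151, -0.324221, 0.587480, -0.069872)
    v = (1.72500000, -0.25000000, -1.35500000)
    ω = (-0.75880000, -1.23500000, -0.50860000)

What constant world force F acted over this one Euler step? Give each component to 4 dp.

F = (-1.5000, -3.0000, 0.9000)

Δv = v₁−v₀ = (-0.07500000, -0.15000000, 0.04500000)
F = m·Δv/dt = (-1.5000, -3.0000, 0.9000)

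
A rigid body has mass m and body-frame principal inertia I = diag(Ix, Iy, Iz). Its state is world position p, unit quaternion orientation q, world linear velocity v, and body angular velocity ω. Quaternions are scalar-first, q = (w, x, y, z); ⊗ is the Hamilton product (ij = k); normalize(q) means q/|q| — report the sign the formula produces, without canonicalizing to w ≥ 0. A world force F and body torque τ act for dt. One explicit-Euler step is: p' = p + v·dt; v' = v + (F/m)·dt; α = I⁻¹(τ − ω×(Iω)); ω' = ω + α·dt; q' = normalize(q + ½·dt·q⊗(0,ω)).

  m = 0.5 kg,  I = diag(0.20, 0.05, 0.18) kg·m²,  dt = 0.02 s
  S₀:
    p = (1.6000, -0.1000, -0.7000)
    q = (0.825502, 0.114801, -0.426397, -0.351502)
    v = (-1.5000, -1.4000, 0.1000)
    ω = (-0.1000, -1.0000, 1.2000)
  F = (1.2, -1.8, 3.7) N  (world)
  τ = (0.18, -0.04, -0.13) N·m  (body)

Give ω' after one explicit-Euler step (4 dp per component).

ω' = (-0.0664, -1.0150, 1.1872)

gyro term ω×Iω = (-0.1560, -0.0024, -0.0150)
α = I⁻¹(τ − ω×Iω) = (1.6800, -0.7520, -0.6389)
new body rate ω' = (-0.0664, -1.0150, 1.1872)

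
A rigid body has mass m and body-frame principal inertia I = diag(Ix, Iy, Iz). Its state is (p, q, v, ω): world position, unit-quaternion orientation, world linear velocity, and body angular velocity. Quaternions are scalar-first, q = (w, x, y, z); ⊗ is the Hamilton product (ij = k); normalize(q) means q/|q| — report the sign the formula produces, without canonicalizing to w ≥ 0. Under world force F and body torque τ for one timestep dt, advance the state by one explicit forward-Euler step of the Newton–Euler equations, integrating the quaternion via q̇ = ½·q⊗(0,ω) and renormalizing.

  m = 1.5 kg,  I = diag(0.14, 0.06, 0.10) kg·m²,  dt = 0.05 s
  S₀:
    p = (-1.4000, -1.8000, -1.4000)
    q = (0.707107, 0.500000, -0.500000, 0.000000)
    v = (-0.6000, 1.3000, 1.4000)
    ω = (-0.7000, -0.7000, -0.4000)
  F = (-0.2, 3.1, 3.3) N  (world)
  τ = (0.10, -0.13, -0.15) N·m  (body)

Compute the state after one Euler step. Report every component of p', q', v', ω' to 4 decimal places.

p' = (-1.4300, -1.7350, -1.3300)
q' = (0.7069, 0.4925, -0.5072, -0.0246)
v' = (-0.6067, 1.4033, 1.5100)
ω' = (-0.6683, -0.8177, -0.4554)

(τ − ω×Iω)/I = (0.6343, -2.3533, -1.1080)
new body rate ω' = (-0.6683, -0.8177, -0.4554)
2q̇ = q⊗(0,ω) = (0.0000000, -0.2949749, -0.2949749, -0.9828428)
updated quaternion q' = (0.7069, 0.4925, -0.5072, -0.0246)
linear accel F/m = (-0.1333, 2.0667, 2.2000)
p + v·dt = (-1.4300, -1.7350, -1.3300)
v' = v + a·dt = (-0.6067, 1.4033, 1.5100)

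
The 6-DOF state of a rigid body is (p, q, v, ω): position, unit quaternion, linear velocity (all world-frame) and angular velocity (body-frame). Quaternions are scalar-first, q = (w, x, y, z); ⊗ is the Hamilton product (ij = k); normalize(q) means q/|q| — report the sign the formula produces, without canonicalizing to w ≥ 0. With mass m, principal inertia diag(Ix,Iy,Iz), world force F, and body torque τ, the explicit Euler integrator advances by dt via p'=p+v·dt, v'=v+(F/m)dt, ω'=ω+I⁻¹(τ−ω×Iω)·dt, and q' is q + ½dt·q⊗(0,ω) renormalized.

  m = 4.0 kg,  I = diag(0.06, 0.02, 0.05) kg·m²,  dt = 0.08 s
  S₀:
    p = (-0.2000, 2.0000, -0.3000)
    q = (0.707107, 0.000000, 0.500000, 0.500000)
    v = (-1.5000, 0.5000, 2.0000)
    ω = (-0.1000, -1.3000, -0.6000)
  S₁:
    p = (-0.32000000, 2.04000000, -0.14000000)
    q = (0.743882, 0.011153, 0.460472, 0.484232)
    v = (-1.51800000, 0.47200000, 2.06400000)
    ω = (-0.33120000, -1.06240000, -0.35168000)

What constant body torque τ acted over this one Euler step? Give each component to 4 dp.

rate change Δω = (-0.23120000, 0.23760000, 0.24832000)
applied torque τ = (-0.1500, 0.0600, 0.1500)

τ = (-0.1500, 0.0600, 0.1500)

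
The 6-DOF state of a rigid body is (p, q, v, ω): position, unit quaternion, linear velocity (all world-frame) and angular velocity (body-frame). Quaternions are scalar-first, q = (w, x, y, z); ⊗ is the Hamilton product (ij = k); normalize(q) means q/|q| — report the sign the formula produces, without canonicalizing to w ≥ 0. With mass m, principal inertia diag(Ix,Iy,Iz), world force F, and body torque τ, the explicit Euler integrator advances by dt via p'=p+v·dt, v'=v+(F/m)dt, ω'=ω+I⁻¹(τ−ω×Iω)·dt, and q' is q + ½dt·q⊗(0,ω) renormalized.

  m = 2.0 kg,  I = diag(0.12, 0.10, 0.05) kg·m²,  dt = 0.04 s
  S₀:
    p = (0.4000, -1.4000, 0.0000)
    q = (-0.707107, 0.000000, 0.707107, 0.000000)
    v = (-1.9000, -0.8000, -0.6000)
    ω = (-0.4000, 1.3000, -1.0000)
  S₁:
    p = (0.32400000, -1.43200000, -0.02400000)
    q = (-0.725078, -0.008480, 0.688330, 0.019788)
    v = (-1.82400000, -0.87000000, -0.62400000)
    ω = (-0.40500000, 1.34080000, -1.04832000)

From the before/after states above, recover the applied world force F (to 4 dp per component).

Δv = v₁−v₀ = (0.07600000, -0.07000000, -0.02400000)
applied force F = (3.8000, -3.5000, -1.2000)

F = (3.8000, -3.5000, -1.2000)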